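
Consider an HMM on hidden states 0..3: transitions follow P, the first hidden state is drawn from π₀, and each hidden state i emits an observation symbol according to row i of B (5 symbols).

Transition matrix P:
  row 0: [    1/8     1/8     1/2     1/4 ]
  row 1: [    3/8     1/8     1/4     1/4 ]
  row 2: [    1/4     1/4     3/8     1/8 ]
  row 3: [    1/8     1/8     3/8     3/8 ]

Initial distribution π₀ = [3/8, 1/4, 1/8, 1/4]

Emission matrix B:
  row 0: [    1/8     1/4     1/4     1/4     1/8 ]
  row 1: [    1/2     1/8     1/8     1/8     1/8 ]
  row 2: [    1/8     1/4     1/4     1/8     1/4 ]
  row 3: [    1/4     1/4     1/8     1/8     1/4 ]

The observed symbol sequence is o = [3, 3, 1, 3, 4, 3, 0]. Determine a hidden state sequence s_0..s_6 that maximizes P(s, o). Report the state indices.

path = [0, 2, 2, 0, 2, 2, 1]

t=0: δ = [9.375e-02, 3.125e-02, 1.562e-02, 3.125e-02]  (obs o_0=3)
t=1: δ = [2.930e-03, 1.465e-03, 5.859e-03, 2.930e-03]  ψ = [0, 0, 0, 0]  (obs o_1=3)
t=2: δ = [3.662e-04, 1.831e-04, 5.493e-04, 2.747e-04]  ψ = [2, 2, 2, 3]  (obs o_2=1)
t=3: δ = [3.433e-05, 1.717e-05, 2.575e-05, 1.287e-05]  ψ = [2, 2, 2, 3]  (obs o_3=3)
t=4: δ = [8.047e-07, 8.047e-07, 4.292e-06, 2.146e-06]  ψ = [1, 2, 0, 0]  (obs o_4=4)
t=5: δ = [2.682e-07, 1.341e-07, 2.012e-07, 1.006e-07]  ψ = [2, 2, 2, 3]  (obs o_5=3)
t=6: δ = [6.286e-09, 2.515e-08, 1.676e-08, 1.676e-08]  ψ = [1, 2, 0, 0]  (obs o_6=0)
backtrack: best end state = 1; path = [0, 2, 2, 0, 2, 2, 1]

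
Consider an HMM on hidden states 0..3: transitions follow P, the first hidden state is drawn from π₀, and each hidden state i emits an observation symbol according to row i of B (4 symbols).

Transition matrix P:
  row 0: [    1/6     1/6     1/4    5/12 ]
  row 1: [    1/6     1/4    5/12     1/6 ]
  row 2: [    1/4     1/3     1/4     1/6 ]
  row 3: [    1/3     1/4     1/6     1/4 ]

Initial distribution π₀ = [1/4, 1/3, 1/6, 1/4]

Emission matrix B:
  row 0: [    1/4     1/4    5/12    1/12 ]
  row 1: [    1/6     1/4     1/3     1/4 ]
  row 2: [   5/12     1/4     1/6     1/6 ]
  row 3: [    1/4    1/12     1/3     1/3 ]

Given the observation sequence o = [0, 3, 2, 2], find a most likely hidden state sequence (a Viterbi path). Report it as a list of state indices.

t=0: δ = [6.250e-02, 5.556e-02, 6.944e-02, 6.250e-02]  (obs o_0=0)
t=1: δ = [1.736e-03, 5.787e-03, 3.858e-03, 8.681e-03]  ψ = [3, 2, 1, 0]  (obs o_1=3)
t=2: δ = [1.206e-03, 7.234e-04, 4.019e-04, 7.234e-04]  ψ = [3, 3, 1, 3]  (obs o_2=2)
t=3: δ = [1.005e-04, 6.698e-05, 5.023e-05, 1.674e-04]  ψ = [3, 0, 0, 0]  (obs o_3=2)
backtrack: best end state = 3; path = [0, 3, 0, 3]

path = [0, 3, 0, 3]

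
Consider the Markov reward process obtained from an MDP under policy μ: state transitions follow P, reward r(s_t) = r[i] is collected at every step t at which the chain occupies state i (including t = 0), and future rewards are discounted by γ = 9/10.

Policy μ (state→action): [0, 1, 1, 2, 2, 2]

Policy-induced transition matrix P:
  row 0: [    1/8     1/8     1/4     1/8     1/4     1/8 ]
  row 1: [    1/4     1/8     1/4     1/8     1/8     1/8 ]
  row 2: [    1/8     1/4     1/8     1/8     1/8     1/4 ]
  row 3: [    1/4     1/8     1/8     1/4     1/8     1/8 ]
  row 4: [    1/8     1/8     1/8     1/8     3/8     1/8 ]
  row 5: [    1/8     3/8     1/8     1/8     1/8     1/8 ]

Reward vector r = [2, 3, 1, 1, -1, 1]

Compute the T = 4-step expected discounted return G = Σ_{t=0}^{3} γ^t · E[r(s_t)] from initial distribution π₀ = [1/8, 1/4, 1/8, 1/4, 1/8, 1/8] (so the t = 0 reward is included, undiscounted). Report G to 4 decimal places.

G = 4.2066

t=0: π = [0.1250, 0.2500, 0.1250, 0.2500, 0.1250, 0.1250], E[r] = 1.3750, γ^t·E[r] = 1.375000, running G = 1.375000
t=1: π = [0.1875, 0.1719, 0.1719, 0.1563, 0.1719, 0.1406], E[r] = 1.1875, γ^t·E[r] = 1.068750, running G = 2.443750
t=2: π = [0.1660, 0.1816, 0.1699, 0.1445, 0.1914, 0.1465], E[r] = 1.1465, γ^t·E[r] = 0.928652, running G = 3.372402
t=3: π = [0.1658, 0.1829, 0.1685, 0.1431, 0.1936, 0.1462], E[r] = 1.1443, γ^t·E[r] = 0.834185, running G = 4.206588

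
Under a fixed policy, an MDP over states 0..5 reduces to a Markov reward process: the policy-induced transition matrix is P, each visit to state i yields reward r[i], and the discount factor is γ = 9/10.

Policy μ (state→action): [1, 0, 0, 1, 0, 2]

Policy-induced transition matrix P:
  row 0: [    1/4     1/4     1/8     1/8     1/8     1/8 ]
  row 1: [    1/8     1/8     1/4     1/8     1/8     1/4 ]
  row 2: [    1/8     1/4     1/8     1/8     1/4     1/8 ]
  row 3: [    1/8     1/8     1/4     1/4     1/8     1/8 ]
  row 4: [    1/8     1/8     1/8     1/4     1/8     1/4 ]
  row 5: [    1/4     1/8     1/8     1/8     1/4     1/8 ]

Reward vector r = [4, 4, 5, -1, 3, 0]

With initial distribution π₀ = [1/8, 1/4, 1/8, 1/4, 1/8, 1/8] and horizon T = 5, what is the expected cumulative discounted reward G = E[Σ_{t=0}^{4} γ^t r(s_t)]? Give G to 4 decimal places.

t=0: π = [0.1250, 0.2500, 0.1250, 0.2500, 0.1250, 0.1250], E[r] = 2.2500, γ^t·E[r] = 2.250000, running G = 2.250000
t=1: π = [0.1563, 0.1563, 0.1875, 0.1719, 0.1563, 0.1719], E[r] = 2.4844, γ^t·E[r] = 2.235938, running G = 4.485938
t=2: π = [0.1660, 0.1680, 0.1660, 0.1660, 0.1699, 0.1641], E[r] = 2.5098, γ^t·E[r] = 2.032910, running G = 6.518848
t=3: π = [0.1663, 0.1665, 0.1667, 0.1670, 0.1663, 0.1672], E[r] = 2.4966, γ^t·E[r] = 1.820008, running G = 8.338856
t=4: π = [0.1667, 0.1666, 0.1667, 0.1667, 0.1667, 0.1666], E[r] = 2.5003, γ^t·E[r] = 1.640430, running G = 9.979286

G = 9.9793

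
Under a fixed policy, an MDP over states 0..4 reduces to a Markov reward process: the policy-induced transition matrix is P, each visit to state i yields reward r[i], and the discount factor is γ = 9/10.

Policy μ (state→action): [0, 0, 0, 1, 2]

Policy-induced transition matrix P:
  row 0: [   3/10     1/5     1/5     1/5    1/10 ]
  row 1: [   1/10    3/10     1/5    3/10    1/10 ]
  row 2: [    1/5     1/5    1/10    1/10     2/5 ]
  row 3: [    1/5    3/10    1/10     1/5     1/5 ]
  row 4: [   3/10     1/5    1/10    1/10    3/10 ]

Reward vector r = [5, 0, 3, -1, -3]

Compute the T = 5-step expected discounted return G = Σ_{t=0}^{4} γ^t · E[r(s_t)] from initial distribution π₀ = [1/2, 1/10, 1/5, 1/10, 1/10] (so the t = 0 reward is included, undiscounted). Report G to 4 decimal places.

G = 5.2026

t=0: π = [0.5000, 0.1000, 0.2000, 0.1000, 0.1000], E[r] = 2.7000, γ^t·E[r] = 2.700000, running G = 2.700000
t=1: π = [0.2500, 0.2200, 0.1600, 0.1800, 0.1900], E[r] = 0.9800, γ^t·E[r] = 0.882000, running G = 3.582000
t=2: π = [0.2220, 0.2400, 0.1470, 0.1870, 0.2040], E[r] = 0.7520, γ^t·E[r] = 0.609120, running G = 4.191120
t=3: π = [0.2186, 0.2427, 0.1462, 0.1889, 0.2036], E[r] = 0.7319, γ^t·E[r] = 0.533555, running G = 4.724675
t=4: π = [0.2180, 0.2432, 0.1461, 0.1893, 0.2035], E[r] = 0.7284, γ^t·E[r] = 0.477929, running G = 5.202605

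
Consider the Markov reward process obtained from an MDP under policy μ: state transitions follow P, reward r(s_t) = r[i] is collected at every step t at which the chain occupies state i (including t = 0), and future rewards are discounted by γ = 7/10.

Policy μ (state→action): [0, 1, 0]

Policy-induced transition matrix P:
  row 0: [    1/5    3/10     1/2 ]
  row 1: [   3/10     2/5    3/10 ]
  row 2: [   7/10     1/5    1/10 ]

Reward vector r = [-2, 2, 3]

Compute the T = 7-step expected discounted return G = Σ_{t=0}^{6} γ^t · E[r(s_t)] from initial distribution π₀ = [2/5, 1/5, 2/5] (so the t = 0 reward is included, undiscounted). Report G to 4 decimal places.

t=0: π = [0.4000, 0.2000, 0.4000], E[r] = 0.8000, γ^t·E[r] = 0.800000, running G = 0.800000
t=1: π = [0.4200, 0.2800, 0.3000], E[r] = 0.6200, γ^t·E[r] = 0.434000, running G = 1.234000
t=2: π = [0.3780, 0.2980, 0.3240], E[r] = 0.8120, γ^t·E[r] = 0.397880, running G = 1.631880
t=3: π = [0.3918, 0.2974, 0.3108], E[r] = 0.7436, γ^t·E[r] = 0.255055, running G = 1.886935
t=4: π = [0.3851, 0.2987, 0.3162], E[r] = 0.7756, γ^t·E[r] = 0.186231, running G = 2.073166
t=5: π = [0.3880, 0.2982, 0.3138], E[r] = 0.7619, γ^t·E[r] = 0.128057, running G = 2.201223
t=6: π = [0.3867, 0.2984, 0.3148], E[r] = 0.7680, γ^t·E[r] = 0.090350, running G = 2.291572

G = 2.2916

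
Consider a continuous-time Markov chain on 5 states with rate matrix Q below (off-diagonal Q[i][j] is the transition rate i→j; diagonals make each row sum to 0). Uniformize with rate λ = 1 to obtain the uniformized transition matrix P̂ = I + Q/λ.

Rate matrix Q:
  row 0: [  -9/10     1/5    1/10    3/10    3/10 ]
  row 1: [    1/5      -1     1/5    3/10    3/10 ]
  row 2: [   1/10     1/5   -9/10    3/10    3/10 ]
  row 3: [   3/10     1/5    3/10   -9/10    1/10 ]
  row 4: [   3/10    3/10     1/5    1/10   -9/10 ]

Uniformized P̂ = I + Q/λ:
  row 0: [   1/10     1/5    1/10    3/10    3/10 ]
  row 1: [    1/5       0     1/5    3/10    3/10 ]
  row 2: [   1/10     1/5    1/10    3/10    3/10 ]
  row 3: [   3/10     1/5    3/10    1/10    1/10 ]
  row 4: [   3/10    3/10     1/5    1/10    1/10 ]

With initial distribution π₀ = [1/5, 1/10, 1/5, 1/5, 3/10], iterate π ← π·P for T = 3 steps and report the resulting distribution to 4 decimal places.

t=0: π = [0.2000, 0.1000, 0.2000, 0.2000, 0.3000]
t=1: π = [0.2100, 0.2100, 0.1800, 0.2000, 0.2000]
t=2: π = [0.2010, 0.1780, 0.1810, 0.2200, 0.2200]
t=3: π = [0.2058, 0.1864, 0.1838, 0.2120, 0.2120]

π = [0.2058, 0.1864, 0.1838, 0.2120, 0.2120]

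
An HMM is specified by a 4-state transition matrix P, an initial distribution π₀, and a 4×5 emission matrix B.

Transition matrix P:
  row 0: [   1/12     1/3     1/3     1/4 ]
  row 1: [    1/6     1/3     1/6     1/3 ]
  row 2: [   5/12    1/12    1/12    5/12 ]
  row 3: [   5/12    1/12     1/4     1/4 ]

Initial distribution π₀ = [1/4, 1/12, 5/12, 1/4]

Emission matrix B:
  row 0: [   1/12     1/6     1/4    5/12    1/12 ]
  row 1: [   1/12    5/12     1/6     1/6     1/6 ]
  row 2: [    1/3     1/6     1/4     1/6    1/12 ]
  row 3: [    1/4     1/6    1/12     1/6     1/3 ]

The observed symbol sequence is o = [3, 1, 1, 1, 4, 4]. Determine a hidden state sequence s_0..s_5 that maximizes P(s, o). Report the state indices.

path = [0, 1, 1, 1, 3, 3]

t=0: δ = [1.042e-01, 1.389e-02, 6.944e-02, 4.167e-02]  (obs o_0=3)
t=1: δ = [4.823e-03, 1.447e-02, 5.787e-03, 4.823e-03]  ψ = [2, 0, 0, 2]  (obs o_1=1)
t=2: δ = [4.019e-04, 2.009e-03, 4.019e-04, 8.038e-04]  ψ = [1, 1, 1, 1]  (obs o_2=1)
t=3: δ = [5.582e-05, 2.791e-04, 5.582e-05, 1.116e-04]  ψ = [1, 1, 1, 1]  (obs o_3=1)
t=4: δ = [3.876e-06, 1.550e-05, 3.876e-06, 3.101e-05]  ψ = [1, 1, 1, 1]  (obs o_4=4)
t=5: δ = [1.077e-06, 8.614e-07, 6.460e-07, 2.584e-06]  ψ = [3, 1, 3, 3]  (obs o_5=4)
backtrack: best end state = 3; path = [0, 1, 1, 1, 3, 3]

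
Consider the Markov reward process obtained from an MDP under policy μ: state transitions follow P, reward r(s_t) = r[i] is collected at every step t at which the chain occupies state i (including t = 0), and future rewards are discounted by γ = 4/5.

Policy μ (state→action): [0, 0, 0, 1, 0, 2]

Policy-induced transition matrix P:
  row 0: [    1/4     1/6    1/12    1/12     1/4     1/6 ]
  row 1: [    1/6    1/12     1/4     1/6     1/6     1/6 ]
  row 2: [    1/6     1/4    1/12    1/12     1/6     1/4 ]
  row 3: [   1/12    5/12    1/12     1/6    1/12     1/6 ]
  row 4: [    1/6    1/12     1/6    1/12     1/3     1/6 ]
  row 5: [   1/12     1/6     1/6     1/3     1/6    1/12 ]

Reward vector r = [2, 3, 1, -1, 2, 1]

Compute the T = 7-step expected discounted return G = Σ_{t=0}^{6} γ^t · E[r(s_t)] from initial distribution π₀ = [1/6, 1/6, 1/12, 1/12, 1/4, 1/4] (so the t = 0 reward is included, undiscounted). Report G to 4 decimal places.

G = 5.7263

t=0: π = [0.1667, 0.1667, 0.0833, 0.0833, 0.2500, 0.2500], E[r] = 1.5833, γ^t·E[r] = 1.583333, running G = 1.583333
t=1: π = [0.1528, 0.1597, 0.1528, 0.1667, 0.2153, 0.1528], E[r] = 1.3542, γ^t·E[r] = 1.083333, running G = 2.666667
t=2: π = [0.1528, 0.1898, 0.1406, 0.1487, 0.2014, 0.1667], E[r] = 1.4363, γ^t·E[r] = 0.919259, running G = 3.585926
t=3: π = [0.1531, 0.1830, 0.1456, 0.1532, 0.2006, 0.1645], E[r] = 1.4132, γ^t·E[r] = 0.723556, running G = 4.309481
t=4: π = [0.1530, 0.1851, 0.1442, 0.1525, 0.2001, 0.1651], E[r] = 1.4184, γ^t·E[r] = 0.580970, running G = 4.890451
t=5: π = [0.1529, 0.1847, 0.1446, 0.1527, 0.2001, 0.1649], E[r] = 1.4169, γ^t·E[r] = 0.464298, running G = 5.354749
t=6: π = [0.1529, 0.1848, 0.1445, 0.1527, 0.2000, 0.1650], E[r] = 1.4173, γ^t·E[r] = 0.371530, running G = 5.726279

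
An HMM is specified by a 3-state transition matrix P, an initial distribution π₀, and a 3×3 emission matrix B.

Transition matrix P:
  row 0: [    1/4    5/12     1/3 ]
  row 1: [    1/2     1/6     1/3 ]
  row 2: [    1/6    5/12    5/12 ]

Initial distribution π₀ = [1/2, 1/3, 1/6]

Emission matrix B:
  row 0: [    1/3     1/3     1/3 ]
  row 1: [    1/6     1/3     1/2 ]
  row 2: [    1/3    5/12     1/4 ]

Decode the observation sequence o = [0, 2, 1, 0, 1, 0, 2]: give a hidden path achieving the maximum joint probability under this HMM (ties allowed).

path = [0, 1, 2, 2, 2, 2, 1]

t=0: δ = [1.667e-01, 5.556e-02, 5.556e-02]  (obs o_0=0)
t=1: δ = [1.389e-02, 3.472e-02, 1.389e-02]  ψ = [0, 0, 0]  (obs o_1=2)
t=2: δ = [5.787e-03, 1.929e-03, 4.823e-03]  ψ = [1, 0, 1]  (obs o_2=1)
t=3: δ = [4.823e-04, 4.019e-04, 6.698e-04]  ψ = [0, 0, 2]  (obs o_3=0)
t=4: δ = [6.698e-05, 9.303e-05, 1.163e-04]  ψ = [1, 2, 2]  (obs o_4=1)
t=5: δ = [1.550e-05, 8.075e-06, 1.615e-05]  ψ = [1, 2, 2]  (obs o_5=0)
t=6: δ = [1.346e-06, 3.365e-06, 1.682e-06]  ψ = [1, 2, 2]  (obs o_6=2)
backtrack: best end state = 1; path = [0, 1, 2, 2, 2, 2, 1]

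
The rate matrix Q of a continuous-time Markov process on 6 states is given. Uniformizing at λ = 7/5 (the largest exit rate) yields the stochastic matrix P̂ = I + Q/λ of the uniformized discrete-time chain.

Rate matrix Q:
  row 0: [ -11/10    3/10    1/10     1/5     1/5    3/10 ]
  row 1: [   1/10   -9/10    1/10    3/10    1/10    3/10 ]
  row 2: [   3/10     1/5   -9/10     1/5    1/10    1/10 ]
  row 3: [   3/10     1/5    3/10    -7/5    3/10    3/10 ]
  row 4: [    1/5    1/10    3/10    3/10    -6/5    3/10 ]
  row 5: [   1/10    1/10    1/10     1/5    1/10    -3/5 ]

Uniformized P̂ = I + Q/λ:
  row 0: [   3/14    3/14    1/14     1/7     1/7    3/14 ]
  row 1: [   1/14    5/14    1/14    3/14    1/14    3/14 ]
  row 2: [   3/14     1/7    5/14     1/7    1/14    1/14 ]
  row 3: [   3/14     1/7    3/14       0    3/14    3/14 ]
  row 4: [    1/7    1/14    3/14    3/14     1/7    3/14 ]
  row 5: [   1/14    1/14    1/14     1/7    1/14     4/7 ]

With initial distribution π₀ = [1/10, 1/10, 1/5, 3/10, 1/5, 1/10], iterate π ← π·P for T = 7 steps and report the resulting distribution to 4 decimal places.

t=0: π = [0.1000, 0.1000, 0.2000, 0.3000, 0.2000, 0.1000]
t=1: π = [0.1714, 0.1500, 0.2000, 0.1214, 0.1357, 0.2214]
t=2: π = [0.1515, 0.1617, 0.1653, 0.1459, 0.1107, 0.2648]
t=3: π = [0.1454, 0.1615, 0.1553, 0.1415, 0.1110, 0.2852]
t=4: π = [0.1425, 0.1596, 0.1519, 0.1421, 0.1100, 0.2940]
t=5: π = [0.1416, 0.1584, 0.1508, 0.1418, 0.1098, 0.2976]
t=6: π = [0.1413, 0.1578, 0.1505, 0.1418, 0.1096, 0.2990]
t=7: π = [0.1412, 0.1576, 0.1503, 0.1417, 0.1096, 0.2996]

π = [0.1412, 0.1576, 0.1503, 0.1417, 0.1096, 0.2996]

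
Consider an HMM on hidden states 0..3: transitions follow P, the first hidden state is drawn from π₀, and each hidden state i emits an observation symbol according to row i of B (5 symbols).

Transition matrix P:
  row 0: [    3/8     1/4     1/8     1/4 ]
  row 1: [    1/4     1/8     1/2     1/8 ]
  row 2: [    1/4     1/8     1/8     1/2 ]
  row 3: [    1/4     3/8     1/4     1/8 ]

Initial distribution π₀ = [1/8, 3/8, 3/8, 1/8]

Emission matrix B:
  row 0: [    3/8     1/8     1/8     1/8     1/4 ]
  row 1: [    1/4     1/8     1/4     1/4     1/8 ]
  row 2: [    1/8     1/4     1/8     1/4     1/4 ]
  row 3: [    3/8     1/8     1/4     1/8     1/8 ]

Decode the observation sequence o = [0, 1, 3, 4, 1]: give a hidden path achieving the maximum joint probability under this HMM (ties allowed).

path = [1, 2, 3, 1, 2]

t=0: δ = [4.688e-02, 9.375e-02, 4.688e-02, 4.688e-02]  (obs o_0=0)
t=1: δ = [2.930e-03, 2.197e-03, 1.172e-02, 2.930e-03]  ψ = [1, 3, 1, 2]  (obs o_1=1)
t=2: δ = [3.662e-04, 3.662e-04, 3.662e-04, 7.324e-04]  ψ = [2, 2, 2, 2]  (obs o_2=3)
t=3: δ = [4.578e-05, 3.433e-05, 4.578e-05, 2.289e-05]  ψ = [3, 3, 1, 2]  (obs o_3=4)
t=4: δ = [2.146e-06, 1.431e-06, 4.292e-06, 2.861e-06]  ψ = [0, 0, 1, 2]  (obs o_4=1)
backtrack: best end state = 2; path = [1, 2, 3, 1, 2]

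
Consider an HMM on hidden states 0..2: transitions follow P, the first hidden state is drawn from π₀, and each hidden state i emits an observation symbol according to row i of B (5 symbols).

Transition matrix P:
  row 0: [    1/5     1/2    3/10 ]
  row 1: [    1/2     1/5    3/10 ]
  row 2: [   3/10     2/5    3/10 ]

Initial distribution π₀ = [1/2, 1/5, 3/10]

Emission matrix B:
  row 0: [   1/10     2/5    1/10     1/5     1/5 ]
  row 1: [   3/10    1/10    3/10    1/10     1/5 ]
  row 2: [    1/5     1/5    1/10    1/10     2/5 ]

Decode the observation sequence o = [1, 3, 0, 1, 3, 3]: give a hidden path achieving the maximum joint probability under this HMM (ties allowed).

t=0: δ = [2.000e-01, 2.000e-02, 6.000e-02]  (obs o_0=1)
t=1: δ = [8.000e-03, 1.000e-02, 6.000e-03]  ψ = [0, 0, 0]  (obs o_1=3)
t=2: δ = [5.000e-04, 1.200e-03, 6.000e-04]  ψ = [1, 0, 1]  (obs o_2=0)
t=3: δ = [2.400e-04, 2.500e-05, 7.200e-05]  ψ = [1, 0, 1]  (obs o_3=1)
t=4: δ = [9.600e-06, 1.200e-05, 7.200e-06]  ψ = [0, 0, 0]  (obs o_4=3)
t=5: δ = [1.200e-06, 4.800e-07, 3.600e-07]  ψ = [1, 0, 1]  (obs o_5=3)
backtrack: best end state = 0; path = [0, 0, 1, 0, 1, 0]

path = [0, 0, 1, 0, 1, 0]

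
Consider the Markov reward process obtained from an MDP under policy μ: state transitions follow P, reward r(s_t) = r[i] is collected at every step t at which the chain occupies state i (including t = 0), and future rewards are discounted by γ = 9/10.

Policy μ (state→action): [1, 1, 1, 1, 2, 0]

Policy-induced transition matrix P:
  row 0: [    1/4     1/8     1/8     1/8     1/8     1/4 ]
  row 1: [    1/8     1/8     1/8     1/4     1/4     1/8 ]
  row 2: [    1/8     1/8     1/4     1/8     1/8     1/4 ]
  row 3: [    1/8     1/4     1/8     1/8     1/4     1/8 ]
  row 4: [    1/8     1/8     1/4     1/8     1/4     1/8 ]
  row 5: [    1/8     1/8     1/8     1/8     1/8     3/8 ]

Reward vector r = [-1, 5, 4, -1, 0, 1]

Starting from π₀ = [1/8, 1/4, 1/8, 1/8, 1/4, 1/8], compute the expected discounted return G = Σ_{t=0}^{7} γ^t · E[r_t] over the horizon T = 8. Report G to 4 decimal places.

t=0: π = [0.1250, 0.2500, 0.1250, 0.1250, 0.2500, 0.1250], E[r] = 1.6250, γ^t·E[r] = 1.625000, running G = 1.625000
t=1: π = [0.1406, 0.1406, 0.1719, 0.1563, 0.2031, 0.1875], E[r] = 1.2813, γ^t·E[r] = 1.153125, running G = 2.778125
t=2: π = [0.1426, 0.1445, 0.1719, 0.1426, 0.1875, 0.2109], E[r] = 1.3359, γ^t·E[r] = 1.082109, running G = 3.860234
t=3: π = [0.1428, 0.1428, 0.1699, 0.1431, 0.1843, 0.2170], E[r] = 1.3250, γ^t·E[r] = 0.965889, running G = 4.826124
t=4: π = [0.1429, 0.1429, 0.1693, 0.1429, 0.1838, 0.2184], E[r] = 1.3242, γ^t·E[r] = 0.868800, running G = 5.694924
t=5: π = [0.1429, 0.1429, 0.1691, 0.1429, 0.1837, 0.2186], E[r] = 1.3237, γ^t·E[r] = 0.781632, running G = 6.476555
t=6: π = [0.1429, 0.1429, 0.1691, 0.1429, 0.1837, 0.2186], E[r] = 1.3236, γ^t·E[r] = 0.703433, running G = 7.179989
t=7: π = [0.1429, 0.1429, 0.1691, 0.1429, 0.1837, 0.2187], E[r] = 1.3236, γ^t·E[r] = 0.633082, running G = 7.813071

G = 7.8131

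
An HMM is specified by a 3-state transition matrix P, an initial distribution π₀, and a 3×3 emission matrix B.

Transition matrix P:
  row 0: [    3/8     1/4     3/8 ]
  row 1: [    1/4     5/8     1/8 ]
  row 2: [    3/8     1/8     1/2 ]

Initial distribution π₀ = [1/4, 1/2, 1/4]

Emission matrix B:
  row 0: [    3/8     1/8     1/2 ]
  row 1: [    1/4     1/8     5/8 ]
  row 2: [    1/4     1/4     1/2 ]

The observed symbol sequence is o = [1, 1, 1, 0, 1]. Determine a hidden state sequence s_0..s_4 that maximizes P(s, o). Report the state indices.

path = [2, 2, 2, 2, 2]

t=0: δ = [3.125e-02, 6.250e-02, 6.250e-02]  (obs o_0=1)
t=1: δ = [2.930e-03, 4.883e-03, 7.812e-03]  ψ = [2, 1, 2]  (obs o_1=1)
t=2: δ = [3.662e-04, 3.815e-04, 9.766e-04]  ψ = [2, 1, 2]  (obs o_2=1)
t=3: δ = [1.373e-04, 5.960e-05, 1.221e-04]  ψ = [2, 1, 2]  (obs o_3=0)
t=4: δ = [6.437e-06, 4.657e-06, 1.526e-05]  ψ = [0, 1, 2]  (obs o_4=1)
backtrack: best end state = 2; path = [2, 2, 2, 2, 2]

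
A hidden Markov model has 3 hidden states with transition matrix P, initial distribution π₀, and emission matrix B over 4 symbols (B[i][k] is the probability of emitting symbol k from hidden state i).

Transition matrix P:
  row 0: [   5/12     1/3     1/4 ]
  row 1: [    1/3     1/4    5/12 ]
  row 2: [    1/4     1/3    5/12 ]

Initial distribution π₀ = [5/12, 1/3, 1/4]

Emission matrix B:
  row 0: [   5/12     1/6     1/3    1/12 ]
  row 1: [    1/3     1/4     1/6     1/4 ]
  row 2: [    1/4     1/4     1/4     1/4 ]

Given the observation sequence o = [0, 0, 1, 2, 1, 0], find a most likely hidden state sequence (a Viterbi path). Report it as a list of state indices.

path = [0, 0, 0, 0, 0, 0]

t=0: δ = [1.736e-01, 1.111e-01, 6.250e-02]  (obs o_0=0)
t=1: δ = [3.014e-02, 1.929e-02, 1.157e-02]  ψ = [0, 0, 1]  (obs o_1=0)
t=2: δ = [2.093e-03, 2.512e-03, 2.009e-03]  ψ = [0, 0, 1]  (obs o_2=1)
t=3: δ = [2.907e-04, 1.163e-04, 2.616e-04]  ψ = [0, 0, 1]  (obs o_3=2)
t=4: δ = [2.019e-05, 2.423e-05, 2.725e-05]  ψ = [0, 0, 2]  (obs o_4=1)
t=5: δ = [3.505e-06, 3.028e-06, 2.839e-06]  ψ = [0, 2, 2]  (obs o_5=0)
backtrack: best end state = 0; path = [0, 0, 0, 0, 0, 0]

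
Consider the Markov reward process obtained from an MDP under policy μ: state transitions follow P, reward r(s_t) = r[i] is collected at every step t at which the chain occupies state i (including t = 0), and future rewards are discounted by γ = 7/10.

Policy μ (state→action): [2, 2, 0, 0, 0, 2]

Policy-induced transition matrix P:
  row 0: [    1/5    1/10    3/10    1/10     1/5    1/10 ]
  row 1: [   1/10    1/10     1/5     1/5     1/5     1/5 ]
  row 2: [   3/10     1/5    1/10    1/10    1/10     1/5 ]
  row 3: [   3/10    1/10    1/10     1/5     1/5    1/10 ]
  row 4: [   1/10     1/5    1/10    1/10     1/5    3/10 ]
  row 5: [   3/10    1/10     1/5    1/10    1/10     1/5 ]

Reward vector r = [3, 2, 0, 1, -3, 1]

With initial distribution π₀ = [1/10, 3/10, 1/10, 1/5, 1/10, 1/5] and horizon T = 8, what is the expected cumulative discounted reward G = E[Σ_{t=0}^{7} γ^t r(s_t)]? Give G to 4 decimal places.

t=0: π = [0.1000, 0.3000, 0.1000, 0.2000, 0.1000, 0.2000], E[r] = 1.0000, γ^t·E[r] = 1.000000, running G = 1.000000
t=1: π = [0.2100, 0.1200, 0.1700, 0.1500, 0.1700, 0.1800], E[r] = 0.6900, γ^t·E[r] = 0.483000, running G = 1.483000
t=2: π = [0.2210, 0.1340, 0.1720, 0.1270, 0.1650, 0.1810], E[r] = 0.7440, γ^t·E[r] = 0.364560, running G = 1.847560
t=3: π = [0.2181, 0.1337, 0.1757, 0.1261, 0.1647, 0.1817], E[r] = 0.7354, γ^t·E[r] = 0.252242, running G = 2.099802
t=4: π = [0.2185, 0.1340, 0.1752, 0.1260, 0.1643, 0.1821], E[r] = 0.7389, γ^t·E[r] = 0.177400, running G = 2.277202
t=5: π = [0.2185, 0.1339, 0.1753, 0.1260, 0.1643, 0.1820], E[r] = 0.7385, γ^t·E[r] = 0.124119, running G = 2.401321
t=6: π = [0.2185, 0.1340, 0.1753, 0.1260, 0.1643, 0.1820], E[r] = 0.7386, γ^t·E[r] = 0.086895, running G = 2.488216
t=7: π = [0.2185, 0.1340, 0.1753, 0.1260, 0.1643, 0.1820], E[r] = 0.7386, γ^t·E[r] = 0.060825, running G = 2.549041

G = 2.5490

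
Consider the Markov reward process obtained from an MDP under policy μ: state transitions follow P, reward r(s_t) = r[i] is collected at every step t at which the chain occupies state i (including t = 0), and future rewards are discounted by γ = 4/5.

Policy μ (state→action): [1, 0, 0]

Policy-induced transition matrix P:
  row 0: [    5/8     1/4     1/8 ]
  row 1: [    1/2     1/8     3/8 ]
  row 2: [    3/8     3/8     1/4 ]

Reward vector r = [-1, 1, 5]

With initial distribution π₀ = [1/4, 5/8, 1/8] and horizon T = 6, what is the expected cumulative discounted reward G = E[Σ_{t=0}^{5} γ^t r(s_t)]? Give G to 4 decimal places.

G = 3.3973

t=0: π = [0.2500, 0.6250, 0.1250], E[r] = 1.0000, γ^t·E[r] = 1.000000, running G = 1.000000
t=1: π = [0.5156, 0.1875, 0.2969], E[r] = 1.1563, γ^t·E[r] = 0.925000, running G = 1.925000
t=2: π = [0.5273, 0.2637, 0.2090], E[r] = 0.7813, γ^t·E[r] = 0.500000, running G = 2.425000
t=3: π = [0.5398, 0.2432, 0.2170], E[r] = 0.7886, γ^t·E[r] = 0.403750, running G = 2.828750
t=4: π = [0.5403, 0.2467, 0.2129], E[r] = 0.7710, γ^t·E[r] = 0.315800, running G = 3.144550
t=5: π = [0.5409, 0.2458, 0.2133], E[r] = 0.7713, γ^t·E[r] = 0.252753, running G = 3.397303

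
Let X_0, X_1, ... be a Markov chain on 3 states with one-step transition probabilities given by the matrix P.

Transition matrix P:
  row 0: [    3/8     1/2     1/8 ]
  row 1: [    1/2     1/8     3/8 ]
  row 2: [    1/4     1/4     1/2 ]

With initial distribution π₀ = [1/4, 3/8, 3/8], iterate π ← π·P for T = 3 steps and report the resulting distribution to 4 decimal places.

t=0: π = [0.2500, 0.3750, 0.3750]
t=1: π = [0.3750, 0.2656, 0.3594]
t=2: π = [0.3633, 0.3105, 0.3262]
t=3: π = [0.3730, 0.3020, 0.3250]

π = [0.3730, 0.3020, 0.3250]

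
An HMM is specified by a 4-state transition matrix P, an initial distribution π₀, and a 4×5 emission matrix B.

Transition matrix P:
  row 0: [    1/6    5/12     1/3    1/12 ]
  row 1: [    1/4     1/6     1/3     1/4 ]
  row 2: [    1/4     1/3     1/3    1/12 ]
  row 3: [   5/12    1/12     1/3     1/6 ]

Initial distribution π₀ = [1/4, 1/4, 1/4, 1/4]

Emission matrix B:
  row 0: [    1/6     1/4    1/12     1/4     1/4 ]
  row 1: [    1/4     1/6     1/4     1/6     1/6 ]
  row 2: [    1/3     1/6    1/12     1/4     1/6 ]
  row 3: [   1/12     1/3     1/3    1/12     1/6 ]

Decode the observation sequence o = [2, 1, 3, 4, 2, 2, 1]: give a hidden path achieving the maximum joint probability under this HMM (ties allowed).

t=0: δ = [2.083e-02, 6.250e-02, 2.083e-02, 8.333e-02]  (obs o_0=2)
t=1: δ = [8.681e-03, 1.736e-03, 4.630e-03, 5.208e-03]  ψ = [3, 1, 3, 1]  (obs o_1=1)
t=2: δ = [5.425e-04, 6.028e-04, 7.234e-04, 7.234e-05]  ψ = [3, 0, 0, 3]  (obs o_2=3)
t=3: δ = [4.521e-05, 4.019e-05, 4.019e-05, 2.512e-05]  ψ = [2, 2, 2, 1]  (obs o_3=4)
t=4: δ = [8.721e-07, 4.710e-06, 1.256e-06, 3.349e-06]  ψ = [3, 0, 0, 1]  (obs o_4=2)
t=5: δ = [1.163e-07, 1.962e-07, 1.308e-07, 3.925e-07]  ψ = [3, 1, 1, 1]  (obs o_5=2)
t=6: δ = [4.088e-08, 8.075e-09, 2.180e-08, 2.180e-08]  ψ = [3, 0, 3, 3]  (obs o_6=1)
backtrack: best end state = 0; path = [3, 0, 2, 0, 1, 3, 0]

path = [3, 0, 2, 0, 1, 3, 0]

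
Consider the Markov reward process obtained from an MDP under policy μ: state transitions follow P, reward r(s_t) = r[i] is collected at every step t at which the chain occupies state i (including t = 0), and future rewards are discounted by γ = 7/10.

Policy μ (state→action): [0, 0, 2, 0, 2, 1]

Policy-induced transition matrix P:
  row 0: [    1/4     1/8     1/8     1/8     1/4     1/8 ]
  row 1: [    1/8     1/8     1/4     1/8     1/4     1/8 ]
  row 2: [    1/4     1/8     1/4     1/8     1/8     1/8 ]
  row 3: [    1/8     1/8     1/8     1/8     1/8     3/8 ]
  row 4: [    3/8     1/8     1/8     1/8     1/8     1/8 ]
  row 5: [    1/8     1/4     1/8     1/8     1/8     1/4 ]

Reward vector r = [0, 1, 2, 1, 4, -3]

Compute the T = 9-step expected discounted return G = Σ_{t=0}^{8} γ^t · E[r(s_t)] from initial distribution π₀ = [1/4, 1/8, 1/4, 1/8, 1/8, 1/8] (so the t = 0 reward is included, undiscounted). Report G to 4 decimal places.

t=0: π = [0.2500, 0.1250, 0.2500, 0.1250, 0.1250, 0.1250], E[r] = 0.8750, γ^t·E[r] = 0.875000, running G = 0.875000
t=1: π = [0.2188, 0.1406, 0.1719, 0.1250, 0.1719, 0.1719], E[r] = 0.7813, γ^t·E[r] = 0.546875, running G = 1.421875
t=2: π = [0.2168, 0.1465, 0.1641, 0.1250, 0.1699, 0.1777], E[r] = 0.7461, γ^t·E[r] = 0.365586, running G = 1.787461
t=3: π = [0.2151, 0.1472, 0.1638, 0.1250, 0.1704, 0.1785], E[r] = 0.7461, γ^t·E[r] = 0.255910, running G = 2.043371
t=4: π = [0.2150, 0.1473, 0.1639, 0.1250, 0.1703, 0.1786], E[r] = 0.7455, γ^t·E[r] = 0.179005, running G = 2.222376
t=5: π = [0.2149, 0.1473, 0.1639, 0.1250, 0.1703, 0.1786], E[r] = 0.7455, γ^t·E[r] = 0.125304, running G = 2.347680
t=6: π = [0.2149, 0.1473, 0.1639, 0.1250, 0.1703, 0.1786], E[r] = 0.7455, γ^t·E[r] = 0.087712, running G = 2.435392
t=7: π = [0.2149, 0.1473, 0.1639, 0.1250, 0.1703, 0.1786], E[r] = 0.7455, γ^t·E[r] = 0.061398, running G = 2.496790
t=8: π = [0.2149, 0.1473, 0.1639, 0.1250, 0.1703, 0.1786], E[r] = 0.7455, γ^t·E[r] = 0.042979, running G = 2.539768

G = 2.5398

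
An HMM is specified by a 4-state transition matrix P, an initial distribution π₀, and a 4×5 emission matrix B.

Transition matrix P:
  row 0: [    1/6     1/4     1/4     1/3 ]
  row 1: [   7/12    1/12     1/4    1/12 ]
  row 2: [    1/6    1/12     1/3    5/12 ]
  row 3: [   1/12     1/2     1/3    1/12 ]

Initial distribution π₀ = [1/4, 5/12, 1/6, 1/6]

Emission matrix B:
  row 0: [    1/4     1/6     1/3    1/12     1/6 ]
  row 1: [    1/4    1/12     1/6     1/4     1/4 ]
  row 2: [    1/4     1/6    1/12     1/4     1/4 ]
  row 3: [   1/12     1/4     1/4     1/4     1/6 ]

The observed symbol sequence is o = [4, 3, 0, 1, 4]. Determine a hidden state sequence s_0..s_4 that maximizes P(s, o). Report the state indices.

t=0: δ = [4.167e-02, 1.042e-01, 4.167e-02, 2.778e-02]  (obs o_0=4)
t=1: δ = [5.064e-03, 3.472e-03, 6.510e-03, 4.340e-03]  ψ = [1, 3, 1, 2]  (obs o_1=3)
t=2: δ = [5.064e-04, 5.425e-04, 5.425e-04, 2.261e-04]  ψ = [1, 3, 2, 2]  (obs o_2=0)
t=3: δ = [5.275e-05, 1.055e-05, 3.014e-05, 5.651e-05]  ψ = [1, 0, 2, 2]  (obs o_3=1)
t=4: δ = [1.465e-06, 7.064e-06, 4.710e-06, 2.930e-06]  ψ = [0, 3, 3, 0]  (obs o_4=4)
backtrack: best end state = 1; path = [1, 2, 2, 3, 1]

path = [1, 2, 2, 3, 1]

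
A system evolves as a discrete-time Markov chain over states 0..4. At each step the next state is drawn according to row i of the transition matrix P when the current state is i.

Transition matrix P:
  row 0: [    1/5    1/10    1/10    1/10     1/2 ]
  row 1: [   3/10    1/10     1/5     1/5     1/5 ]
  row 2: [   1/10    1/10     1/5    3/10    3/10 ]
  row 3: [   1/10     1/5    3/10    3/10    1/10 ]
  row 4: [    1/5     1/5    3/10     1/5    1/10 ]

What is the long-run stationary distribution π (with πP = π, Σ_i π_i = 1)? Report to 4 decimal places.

π = [0.1688, 0.1457, 0.2288, 0.2289, 0.2278]

Balance equations π_j = Σ_i π_i·P[i][j]:
  π_0 = 1/5·π_0 + 3/10·π_1 + 1/10·π_2 + 1/10·π_3 + 1/5·π_4
  π_1 = 1/10·π_0 + 1/10·π_1 + 1/10·π_2 + 1/5·π_3 + 1/5·π_4
  π_2 = 1/10·π_0 + 1/5·π_1 + 1/5·π_2 + 3/10·π_3 + 3/10·π_4
  π_3 = 1/10·π_0 + 1/5·π_1 + 3/10·π_2 + 3/10·π_3 + 1/5·π_4
  normalize: π_0 + π_1 + π_2 + π_3 + π_4 = 1
Solving the linear system gives exactly π = [1781/10551, 1537/10551, 2414/10551, 805/3517, 2404/10551].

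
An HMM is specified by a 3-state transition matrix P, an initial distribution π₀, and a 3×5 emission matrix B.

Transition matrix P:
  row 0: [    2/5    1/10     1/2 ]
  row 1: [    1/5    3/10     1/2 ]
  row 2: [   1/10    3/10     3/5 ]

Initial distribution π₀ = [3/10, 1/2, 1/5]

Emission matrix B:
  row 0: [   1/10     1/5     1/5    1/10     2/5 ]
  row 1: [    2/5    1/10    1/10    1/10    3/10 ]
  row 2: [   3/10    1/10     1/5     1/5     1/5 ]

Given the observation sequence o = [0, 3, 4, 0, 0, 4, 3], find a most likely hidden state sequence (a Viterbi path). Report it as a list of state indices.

path = [1, 2, 2, 2, 2, 2, 2]

t=0: δ = [3.000e-02, 2.000e-01, 6.000e-02]  (obs o_0=0)
t=1: δ = [4.000e-03, 6.000e-03, 2.000e-02]  ψ = [1, 1, 1]  (obs o_1=3)
t=2: δ = [8.000e-04, 1.800e-03, 2.400e-03]  ψ = [2, 2, 2]  (obs o_2=4)
t=3: δ = [3.600e-05, 2.880e-04, 4.320e-04]  ψ = [1, 2, 2]  (obs o_3=0)
t=4: δ = [5.760e-06, 5.184e-05, 7.776e-05]  ψ = [1, 2, 2]  (obs o_4=0)
t=5: δ = [4.147e-06, 6.998e-06, 9.331e-06]  ψ = [1, 2, 2]  (obs o_5=4)
t=6: δ = [1.659e-07, 2.799e-07, 1.120e-06]  ψ = [0, 2, 2]  (obs o_6=3)
backtrack: best end state = 2; path = [1, 2, 2, 2, 2, 2, 2]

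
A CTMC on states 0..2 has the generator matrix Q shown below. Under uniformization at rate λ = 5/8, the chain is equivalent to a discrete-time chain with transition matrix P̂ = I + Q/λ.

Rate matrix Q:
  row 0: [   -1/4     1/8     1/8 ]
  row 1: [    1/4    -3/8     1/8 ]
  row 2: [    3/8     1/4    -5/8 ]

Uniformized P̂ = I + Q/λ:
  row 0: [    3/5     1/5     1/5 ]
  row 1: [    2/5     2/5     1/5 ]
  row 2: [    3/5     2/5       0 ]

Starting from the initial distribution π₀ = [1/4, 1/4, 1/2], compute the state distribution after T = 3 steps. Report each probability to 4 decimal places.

π = [0.5420, 0.2940, 0.1640]

t=0: π = [0.2500, 0.2500, 0.5000]
t=1: π = [0.5500, 0.3500, 0.1000]
t=2: π = [0.5300, 0.2900, 0.1800]
t=3: π = [0.5420, 0.2940, 0.1640]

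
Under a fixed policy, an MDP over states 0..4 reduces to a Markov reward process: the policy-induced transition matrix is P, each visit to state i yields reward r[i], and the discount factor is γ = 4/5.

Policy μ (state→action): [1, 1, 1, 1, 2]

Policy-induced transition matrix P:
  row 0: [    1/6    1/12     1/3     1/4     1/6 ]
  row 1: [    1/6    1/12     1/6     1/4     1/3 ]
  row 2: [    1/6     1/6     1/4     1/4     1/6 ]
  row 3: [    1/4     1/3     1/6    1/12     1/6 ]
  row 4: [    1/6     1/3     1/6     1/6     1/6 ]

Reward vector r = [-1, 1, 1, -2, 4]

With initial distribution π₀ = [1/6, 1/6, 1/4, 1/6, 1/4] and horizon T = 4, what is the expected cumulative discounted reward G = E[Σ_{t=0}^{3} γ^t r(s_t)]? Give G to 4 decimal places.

t=0: π = [0.1667, 0.1667, 0.2500, 0.1667, 0.2500], E[r] = 0.9167, γ^t·E[r] = 0.916667, running G = 0.916667
t=1: π = [0.1806, 0.2083, 0.2153, 0.2014, 0.1944], E[r] = 0.6181, γ^t·E[r] = 0.494444, running G = 1.411111
t=2: π = [0.1834, 0.2002, 0.2147, 0.2002, 0.2014], E[r] = 0.6366, γ^t·E[r] = 0.407407, running G = 1.818519
t=3: π = [0.1834, 0.2016, 0.2151, 0.1998, 0.2000], E[r] = 0.6339, γ^t·E[r] = 0.324543, running G = 2.143062

G = 2.1431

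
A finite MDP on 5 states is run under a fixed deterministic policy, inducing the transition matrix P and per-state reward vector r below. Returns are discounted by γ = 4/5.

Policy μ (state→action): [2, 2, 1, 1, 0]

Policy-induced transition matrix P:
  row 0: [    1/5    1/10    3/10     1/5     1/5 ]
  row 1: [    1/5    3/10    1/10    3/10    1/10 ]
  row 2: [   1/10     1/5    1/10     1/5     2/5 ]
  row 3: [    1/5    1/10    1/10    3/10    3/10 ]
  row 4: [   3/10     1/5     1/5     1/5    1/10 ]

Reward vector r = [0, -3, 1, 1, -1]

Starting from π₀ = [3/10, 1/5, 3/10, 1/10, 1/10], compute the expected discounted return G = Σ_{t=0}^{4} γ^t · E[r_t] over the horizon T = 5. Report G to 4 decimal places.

t=0: π = [0.3000, 0.2000, 0.3000, 0.1000, 0.1000], E[r] = -0.3000, γ^t·E[r] = -0.300000, running G = -0.300000
t=1: π = [0.1800, 0.1800, 0.1700, 0.2300, 0.2400], E[r] = -0.3800, γ^t·E[r] = -0.304000, running G = -0.604000
t=2: π = [0.2070, 0.1770, 0.1600, 0.2410, 0.2150], E[r] = -0.3450, γ^t·E[r] = -0.220800, running G = -0.824800
t=3: π = [0.2055, 0.1729, 0.1629, 0.2418, 0.2169], E[r] = -0.3309, γ^t·E[r] = -0.169421, running G = -0.994221
t=4: π = [0.2054, 0.1726, 0.1628, 0.2415, 0.2178], E[r] = -0.3312, γ^t·E[r] = -0.135660, running G = -1.129880

G = -1.1299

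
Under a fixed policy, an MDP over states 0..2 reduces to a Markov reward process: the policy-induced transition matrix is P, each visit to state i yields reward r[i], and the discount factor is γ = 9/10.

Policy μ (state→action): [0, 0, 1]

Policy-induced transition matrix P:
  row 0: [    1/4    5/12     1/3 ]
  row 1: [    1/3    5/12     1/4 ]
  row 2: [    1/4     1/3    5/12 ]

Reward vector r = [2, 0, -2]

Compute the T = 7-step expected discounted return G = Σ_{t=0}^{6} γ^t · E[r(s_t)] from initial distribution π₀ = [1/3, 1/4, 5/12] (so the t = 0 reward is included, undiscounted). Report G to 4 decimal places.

t=0: π = [0.3333, 0.2500, 0.4167], E[r] = -0.1667, γ^t·E[r] = -0.166667, running G = -0.166667
t=1: π = [0.2708, 0.3819, 0.3472], E[r] = -0.1528, γ^t·E[r] = -0.137500, running G = -0.304167
t=2: π = [0.2818, 0.3877, 0.3304], E[r] = -0.0972, γ^t·E[r] = -0.078750, running G = -0.382917
t=3: π = [0.2823, 0.3891, 0.3286], E[r] = -0.0925, γ^t·E[r] = -0.067430, running G = -0.450346
t=4: π = [0.2824, 0.3893, 0.3283], E[r] = -0.0917, γ^t·E[r] = -0.060175, running G = -0.510522
t=5: π = [0.2824, 0.3893, 0.3282], E[r] = -0.0916, γ^t·E[r] = -0.054100, running G = -0.564621
t=6: π = [0.2824, 0.3893, 0.3282], E[r] = -0.0916, γ^t·E[r] = -0.048683, running G = -0.613304

G = -0.6133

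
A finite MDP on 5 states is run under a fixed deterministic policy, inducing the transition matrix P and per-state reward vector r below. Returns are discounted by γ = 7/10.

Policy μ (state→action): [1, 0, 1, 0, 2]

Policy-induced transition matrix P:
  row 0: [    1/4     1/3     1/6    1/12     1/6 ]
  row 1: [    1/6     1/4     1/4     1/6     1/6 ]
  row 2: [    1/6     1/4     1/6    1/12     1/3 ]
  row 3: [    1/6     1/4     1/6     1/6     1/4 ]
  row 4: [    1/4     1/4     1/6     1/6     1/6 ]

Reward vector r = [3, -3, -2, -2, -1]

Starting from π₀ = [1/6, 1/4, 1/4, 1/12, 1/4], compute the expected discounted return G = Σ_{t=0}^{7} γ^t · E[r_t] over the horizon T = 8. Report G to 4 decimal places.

G = -3.4125

t=0: π = [0.1667, 0.2500, 0.2500, 0.0833, 0.2500], E[r] = -1.1667, γ^t·E[r] = -1.166667, running G = -1.166667
t=1: π = [0.2014, 0.2639, 0.1875, 0.1319, 0.2153], E[r] = -1.0417, γ^t·E[r] = -0.729167, running G = -1.895833
t=2: π = [0.2014, 0.2668, 0.1887, 0.1343, 0.2089], E[r] = -1.0509, γ^t·E[r] = -0.514954, running G = -2.410787
t=3: π = [0.2009, 0.2668, 0.1889, 0.1342, 0.2093], E[r] = -1.0532, γ^t·E[r] = -0.361245, running G = -2.772032
t=4: π = [0.2008, 0.2667, 0.1889, 0.1342, 0.2093], E[r] = -1.0532, γ^t·E[r] = -0.252868, running G = -3.024900
t=5: π = [0.2008, 0.2667, 0.1889, 0.1342, 0.2093], E[r] = -1.0532, γ^t·E[r] = -0.177005, running G = -3.201905
t=6: π = [0.2008, 0.2667, 0.1889, 0.1342, 0.2093], E[r] = -1.0532, γ^t·E[r] = -0.123904, running G = -3.325809
t=7: π = [0.2008, 0.2667, 0.1889, 0.1342, 0.2093], E[r] = -1.0532, γ^t·E[r] = -0.086733, running G = -3.412542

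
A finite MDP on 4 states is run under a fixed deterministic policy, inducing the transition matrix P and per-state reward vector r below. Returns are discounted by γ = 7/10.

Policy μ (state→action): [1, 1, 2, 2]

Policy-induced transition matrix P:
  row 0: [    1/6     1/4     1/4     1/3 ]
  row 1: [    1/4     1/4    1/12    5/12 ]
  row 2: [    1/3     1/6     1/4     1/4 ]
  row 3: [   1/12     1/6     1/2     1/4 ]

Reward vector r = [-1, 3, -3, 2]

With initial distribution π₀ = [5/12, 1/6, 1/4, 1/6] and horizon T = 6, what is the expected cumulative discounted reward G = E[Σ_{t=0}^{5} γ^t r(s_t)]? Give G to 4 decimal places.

G = 0.0116

t=0: π = [0.4167, 0.1667, 0.2500, 0.1667], E[r] = -0.3333, γ^t·E[r] = -0.333333, running G = -0.333333
t=1: π = [0.2083, 0.2153, 0.2639, 0.3125], E[r] = 0.2708, γ^t·E[r] = 0.189583, running G = -0.143750
t=2: π = [0.2025, 0.2020, 0.2922, 0.3032], E[r] = 0.1331, γ^t·E[r] = 0.065220, running G = -0.078530
t=3: π = [0.2069, 0.2004, 0.2921, 0.3005], E[r] = 0.1188, γ^t·E[r] = 0.040758, running G = -0.037772
t=4: π = [0.2070, 0.2006, 0.2917, 0.3006], E[r] = 0.1209, γ^t·E[r] = 0.029023, running G = -0.008749
t=5: π = [0.2070, 0.2006, 0.2917, 0.3007], E[r] = 0.1211, γ^t·E[r] = 0.020361, running G = 0.011612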